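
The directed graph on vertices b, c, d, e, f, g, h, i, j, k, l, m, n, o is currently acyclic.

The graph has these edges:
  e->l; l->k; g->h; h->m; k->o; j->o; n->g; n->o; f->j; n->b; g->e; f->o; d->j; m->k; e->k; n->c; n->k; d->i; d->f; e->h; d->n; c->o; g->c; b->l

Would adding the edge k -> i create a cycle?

Adding k→i creates a cycle iff i can already reach k.
Explore from i: no path reaches k. The graph stays acyclic.

No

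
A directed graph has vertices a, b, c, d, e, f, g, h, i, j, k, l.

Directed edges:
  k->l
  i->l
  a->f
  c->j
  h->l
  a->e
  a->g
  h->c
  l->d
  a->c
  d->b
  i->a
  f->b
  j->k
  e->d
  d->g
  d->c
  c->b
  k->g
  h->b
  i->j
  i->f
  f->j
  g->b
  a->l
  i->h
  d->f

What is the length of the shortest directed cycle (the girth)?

For each vertex v, BFS finds the shortest path from v back to v.
The shortest such closed walk is l → d → c → j → k → l, length 5.

5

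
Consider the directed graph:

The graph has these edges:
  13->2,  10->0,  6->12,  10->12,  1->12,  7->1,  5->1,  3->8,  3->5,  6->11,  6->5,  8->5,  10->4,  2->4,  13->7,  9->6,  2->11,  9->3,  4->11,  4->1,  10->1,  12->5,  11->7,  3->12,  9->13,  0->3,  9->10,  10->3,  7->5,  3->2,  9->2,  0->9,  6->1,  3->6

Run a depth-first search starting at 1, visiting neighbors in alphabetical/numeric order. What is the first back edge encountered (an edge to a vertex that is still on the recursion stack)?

5→1

DFS from 1 (visiting neighbors in alphabetical/numeric order); mark gray on enter, black on exit:
1 gray
  12 gray
    5 gray
      5→1: 1 is gray → back edge
First back edge: 5 → 1.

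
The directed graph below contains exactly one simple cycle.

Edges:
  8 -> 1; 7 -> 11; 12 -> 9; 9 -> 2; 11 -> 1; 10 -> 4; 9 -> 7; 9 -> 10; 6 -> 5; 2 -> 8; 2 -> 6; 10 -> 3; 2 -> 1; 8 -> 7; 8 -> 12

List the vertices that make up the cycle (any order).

2, 8, 9, 12

DFS with gray/black marking from 9:
9 gray
  2 gray
    6 gray
      5 gray
      5 black
    6 black
    1 gray
    1 black
    8 gray
      7 gray
        11 gray
          11→1: 1 black — skip
        11 black
      7 black
      12 gray
        12→9: 9 is gray → back edge
Back edge closes the cycle 9 → 2 → 8 → 12 → 9; its vertices are {2, 8, 9, 12}.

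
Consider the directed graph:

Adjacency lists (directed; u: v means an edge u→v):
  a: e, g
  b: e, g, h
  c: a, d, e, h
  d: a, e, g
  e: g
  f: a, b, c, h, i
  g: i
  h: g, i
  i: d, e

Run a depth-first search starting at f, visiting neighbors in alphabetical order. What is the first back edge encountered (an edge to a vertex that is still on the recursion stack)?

d→a

DFS from f (visiting neighbors in alphabetical order); mark gray on enter, black on exit:
f gray
  a gray
    e gray
      g gray
        i gray
          d gray
            d→a: a is gray → back edge
First back edge: d → a.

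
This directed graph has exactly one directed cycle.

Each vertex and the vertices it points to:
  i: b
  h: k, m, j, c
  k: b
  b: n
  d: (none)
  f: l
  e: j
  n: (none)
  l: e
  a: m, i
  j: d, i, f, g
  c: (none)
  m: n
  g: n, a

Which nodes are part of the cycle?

DFS with gray/black marking from j:
j gray
  d gray
  d black
  i gray
    b gray
      n gray
      n black
    b black
  i black
  f gray
    l gray
      e gray
        e→j: j is gray → back edge
Back edge closes the cycle j → f → l → e → j; its vertices are {e, f, j, l}.

e, f, j, l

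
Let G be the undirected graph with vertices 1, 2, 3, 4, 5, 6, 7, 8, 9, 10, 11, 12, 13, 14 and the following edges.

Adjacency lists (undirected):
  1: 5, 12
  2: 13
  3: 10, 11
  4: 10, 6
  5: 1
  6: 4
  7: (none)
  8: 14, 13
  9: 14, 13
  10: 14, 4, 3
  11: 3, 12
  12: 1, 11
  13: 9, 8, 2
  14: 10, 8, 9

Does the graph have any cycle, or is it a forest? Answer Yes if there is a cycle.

Yes

DFS, tracking each vertex's parent; an edge to a visited non-parent vertex closes a cycle.
Start from 12:
visit 12 (parent –)
  visit 1 (parent 12)
    visit 5 (parent 1)
      5–1: parent, skip
    1–12: parent, skip
  visit 11 (parent 12)
    visit 3 (parent 11)
      visit 10 (parent 3)
        visit 14 (parent 10)
          14–10: parent, skip
          visit 8 (parent 14)
            8–14: parent, skip
            visit 13 (parent 8)
              visit 9 (parent 13)
                9–14: 14 visited and ≠ parent → cycle
Cycle: 14 – 8 – 13 – 9 – 14.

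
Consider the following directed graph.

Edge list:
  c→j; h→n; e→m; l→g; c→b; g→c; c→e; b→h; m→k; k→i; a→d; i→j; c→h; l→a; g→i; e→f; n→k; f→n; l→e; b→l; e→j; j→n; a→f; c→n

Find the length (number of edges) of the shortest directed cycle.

For each vertex v, BFS finds the shortest path from v back to v.
The shortest such closed walk is l → g → c → b → l, length 4.

4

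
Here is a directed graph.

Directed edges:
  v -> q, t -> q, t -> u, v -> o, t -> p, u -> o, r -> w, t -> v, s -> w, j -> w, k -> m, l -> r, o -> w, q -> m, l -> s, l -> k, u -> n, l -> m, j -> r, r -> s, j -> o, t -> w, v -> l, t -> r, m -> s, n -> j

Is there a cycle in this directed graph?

No

DFS with white/gray/black marking, starting from p:
p gray
p black
j gray
  r gray
    s gray
      w gray
      w black
    s black
    r→w: w black — skip
  r black
  j→w: w black — skip
  o gray
    o→w: w black — skip
  o black
j black
k gray
  m gray
    m→s: s black — skip
  m black
k black
l gray
  l→m: m black — skip
  l→s: s black — skip
  l→r: r black — skip
  l→k: k black — skip
l black
n gray
  n→j: j black — skip
n black
q gray
  q→m: m black — skip
q black
t gray
  u gray
    u→o: o black — skip
    u→n: n black — skip
  u black
  t→q: q black — skip
  t→p: p black — skip
  v gray
    v→q: q black — skip
    v→o: o black — skip
    v→l: l black — skip
  v black
  t→r: r black — skip
  t→w: w black — skip
t black
Every edge goes to a white or black vertex — no back edge, so the graph is acyclic.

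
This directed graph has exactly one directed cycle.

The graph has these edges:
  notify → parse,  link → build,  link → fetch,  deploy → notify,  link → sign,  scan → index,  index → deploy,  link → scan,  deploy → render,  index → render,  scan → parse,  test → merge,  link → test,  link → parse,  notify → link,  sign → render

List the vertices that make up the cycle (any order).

link, scan, index, deploy, notify

DFS with gray/black marking from link:
link gray
  scan gray
    parse gray
    parse black
    index gray
      deploy gray
        notify gray
          notify→link: link is gray → back edge
Back edge closes the cycle link → scan → index → deploy → notify → link; its vertices are {link, scan, index, deploy, notify}.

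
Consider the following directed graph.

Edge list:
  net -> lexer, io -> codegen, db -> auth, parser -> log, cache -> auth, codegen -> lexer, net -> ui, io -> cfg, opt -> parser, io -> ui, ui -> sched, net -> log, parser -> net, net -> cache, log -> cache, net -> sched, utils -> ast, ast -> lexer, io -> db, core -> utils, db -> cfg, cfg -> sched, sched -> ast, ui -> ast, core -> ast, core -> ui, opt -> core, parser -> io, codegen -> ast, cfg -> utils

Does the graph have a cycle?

No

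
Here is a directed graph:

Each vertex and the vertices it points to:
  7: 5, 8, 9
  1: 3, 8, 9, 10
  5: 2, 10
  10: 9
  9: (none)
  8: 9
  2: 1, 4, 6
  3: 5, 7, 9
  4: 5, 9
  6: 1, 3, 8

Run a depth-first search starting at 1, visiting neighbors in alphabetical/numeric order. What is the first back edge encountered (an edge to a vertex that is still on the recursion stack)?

2->1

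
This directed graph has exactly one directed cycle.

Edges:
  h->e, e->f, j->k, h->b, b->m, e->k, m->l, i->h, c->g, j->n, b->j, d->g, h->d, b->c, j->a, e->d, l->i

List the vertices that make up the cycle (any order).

DFS with gray/black marking from l:
l gray
  i gray
    h gray
      b gray
        j gray
          n gray
          n black
          a gray
          a black
          k gray
          k black
        j black
        c gray
          g gray
          g black
        c black
        m gray
          m→l: l is gray → back edge
Back edge closes the cycle l → i → h → b → m → l; its vertices are {b, h, i, l, m}.

b, h, i, l, m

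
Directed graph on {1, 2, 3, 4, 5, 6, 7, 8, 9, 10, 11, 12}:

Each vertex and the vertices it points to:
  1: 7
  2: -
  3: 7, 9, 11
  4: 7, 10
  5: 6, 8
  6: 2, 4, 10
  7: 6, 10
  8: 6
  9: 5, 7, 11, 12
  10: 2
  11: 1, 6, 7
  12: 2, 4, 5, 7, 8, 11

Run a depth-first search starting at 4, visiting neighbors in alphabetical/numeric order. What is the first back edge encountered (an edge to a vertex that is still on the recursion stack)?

6->4

DFS from 4 (visiting neighbors in alphabetical/numeric order); mark gray on enter, black on exit:
4 gray
  7 gray
    6 gray
      2 gray
      2 black
      6→4: 4 is gray → back edge
First back edge: 6 → 4.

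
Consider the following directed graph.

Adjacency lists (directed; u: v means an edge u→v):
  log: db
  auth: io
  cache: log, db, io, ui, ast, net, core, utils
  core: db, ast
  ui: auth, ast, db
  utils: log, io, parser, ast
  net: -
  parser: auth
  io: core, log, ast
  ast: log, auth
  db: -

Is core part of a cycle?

Yes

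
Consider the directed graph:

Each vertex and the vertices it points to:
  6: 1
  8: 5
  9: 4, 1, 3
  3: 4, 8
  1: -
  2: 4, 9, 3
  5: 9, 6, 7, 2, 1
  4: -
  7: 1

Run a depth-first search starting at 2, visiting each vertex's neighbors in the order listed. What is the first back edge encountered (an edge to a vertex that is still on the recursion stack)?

DFS from 2 (visiting each vertex's neighbors in the order listed); mark gray on enter, black on exit:
2 gray
  4 gray
  4 black
  9 gray
    9→4: 4 black — skip
    1 gray
    1 black
    3 gray
      3→4: 4 black — skip
      8 gray
        5 gray
          5→9: 9 is gray → back edge
First back edge: 5 → 9.

5->9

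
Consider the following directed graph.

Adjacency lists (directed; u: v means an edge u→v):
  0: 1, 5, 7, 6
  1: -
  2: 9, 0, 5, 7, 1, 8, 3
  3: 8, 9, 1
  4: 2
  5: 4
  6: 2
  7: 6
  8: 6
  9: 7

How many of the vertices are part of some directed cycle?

9

A vertex is on a directed cycle iff it belongs to a strongly connected component of size ≥ 2 (or has a self-loop).
The vertices on cycles are {0, 2, 3, 4, 5, 6, 7, 8, 9} — 9 in total.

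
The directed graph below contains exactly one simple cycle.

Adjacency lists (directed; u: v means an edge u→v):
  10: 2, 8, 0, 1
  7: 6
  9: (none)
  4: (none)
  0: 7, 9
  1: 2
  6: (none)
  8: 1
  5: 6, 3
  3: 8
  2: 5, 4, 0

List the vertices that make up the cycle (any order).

1, 2, 3, 5, 8

DFS with gray/black marking from 2:
2 gray
  5 gray
    6 gray
    6 black
    3 gray
      8 gray
        1 gray
          1→2: 2 is gray → back edge
Back edge closes the cycle 2 → 5 → 3 → 8 → 1 → 2; its vertices are {1, 2, 3, 5, 8}.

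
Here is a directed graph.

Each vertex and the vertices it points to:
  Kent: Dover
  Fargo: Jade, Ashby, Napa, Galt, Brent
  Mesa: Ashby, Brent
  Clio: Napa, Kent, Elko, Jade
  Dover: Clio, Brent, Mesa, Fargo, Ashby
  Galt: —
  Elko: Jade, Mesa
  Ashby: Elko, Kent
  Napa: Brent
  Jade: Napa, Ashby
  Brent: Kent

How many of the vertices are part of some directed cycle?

10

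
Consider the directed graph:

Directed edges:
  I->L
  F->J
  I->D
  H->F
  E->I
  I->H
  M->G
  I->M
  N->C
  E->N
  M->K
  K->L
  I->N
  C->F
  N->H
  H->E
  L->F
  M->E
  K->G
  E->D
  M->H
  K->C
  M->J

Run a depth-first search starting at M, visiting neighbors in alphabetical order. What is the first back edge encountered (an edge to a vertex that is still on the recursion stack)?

H→E

DFS from M (visiting neighbors in alphabetical order); mark gray on enter, black on exit:
M gray
  E gray
    D gray
    D black
    I gray
      I→D: D black — skip
      H gray
        H→E: E is gray → back edge
First back edge: H → E.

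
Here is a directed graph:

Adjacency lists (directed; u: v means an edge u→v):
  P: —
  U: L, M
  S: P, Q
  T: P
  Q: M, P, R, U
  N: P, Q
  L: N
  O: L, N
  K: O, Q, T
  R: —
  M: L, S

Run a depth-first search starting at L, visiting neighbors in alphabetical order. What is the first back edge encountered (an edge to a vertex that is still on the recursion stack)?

M→L

DFS from L (visiting neighbors in alphabetical order); mark gray on enter, black on exit:
L gray
  N gray
    P gray
    P black
    Q gray
      M gray
        M→L: L is gray → back edge
First back edge: M → L.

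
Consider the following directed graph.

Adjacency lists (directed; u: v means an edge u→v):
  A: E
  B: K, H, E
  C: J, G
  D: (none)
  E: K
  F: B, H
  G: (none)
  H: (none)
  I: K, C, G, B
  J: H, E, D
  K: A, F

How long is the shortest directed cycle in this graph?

3

For each vertex v, BFS finds the shortest path from v back to v.
The shortest such closed walk is K → F → B → K, length 3.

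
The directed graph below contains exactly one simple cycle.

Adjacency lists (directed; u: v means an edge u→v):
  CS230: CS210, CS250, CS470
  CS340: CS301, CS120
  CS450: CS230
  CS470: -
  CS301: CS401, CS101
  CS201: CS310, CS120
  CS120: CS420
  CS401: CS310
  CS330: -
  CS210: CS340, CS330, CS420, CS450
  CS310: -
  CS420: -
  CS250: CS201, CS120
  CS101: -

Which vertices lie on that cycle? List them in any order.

DFS with gray/black marking from CS230:
CS230 gray
  CS210 gray
    CS340 gray
      CS301 gray
        CS401 gray
          CS310 gray
          CS310 black
        CS401 black
        CS101 gray
        CS101 black
      CS301 black
      CS120 gray
        CS420 gray
        CS420 black
      CS120 black
    CS340 black
    CS330 gray
    CS330 black
    CS210→CS420: CS420 black — skip
    CS450 gray
      CS450→CS230: CS230 is gray → back edge
Back edge closes the cycle CS230 → CS210 → CS450 → CS230; its vertices are {CS210, CS230, CS450}.

CS210, CS230, CS450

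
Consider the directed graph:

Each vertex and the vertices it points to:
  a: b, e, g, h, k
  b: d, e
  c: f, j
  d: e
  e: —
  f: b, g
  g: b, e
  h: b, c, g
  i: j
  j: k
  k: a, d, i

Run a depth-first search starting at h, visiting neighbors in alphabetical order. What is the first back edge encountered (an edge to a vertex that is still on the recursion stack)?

a→h

DFS from h (visiting neighbors in alphabetical order); mark gray on enter, black on exit:
h gray
  b gray
    d gray
      e gray
      e black
    d black
    b→e: e black — skip
  b black
  c gray
    f gray
      f→b: b black — skip
      g gray
        g→b: b black — skip
        g→e: e black — skip
      g black
    f black
    j gray
      k gray
        a gray
          a→b: b black — skip
          a→e: e black — skip
          a→g: g black — skip
          a→h: h is gray → back edge
First back edge: a → h.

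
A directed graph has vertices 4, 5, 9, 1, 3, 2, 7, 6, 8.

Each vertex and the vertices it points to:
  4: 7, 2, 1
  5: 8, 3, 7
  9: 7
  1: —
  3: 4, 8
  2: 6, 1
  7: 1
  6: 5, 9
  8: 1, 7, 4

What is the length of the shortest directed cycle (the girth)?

For each vertex v, BFS finds the shortest path from v back to v.
The shortest such closed walk is 2 → 6 → 5 → 8 → 4 → 2, length 5.

5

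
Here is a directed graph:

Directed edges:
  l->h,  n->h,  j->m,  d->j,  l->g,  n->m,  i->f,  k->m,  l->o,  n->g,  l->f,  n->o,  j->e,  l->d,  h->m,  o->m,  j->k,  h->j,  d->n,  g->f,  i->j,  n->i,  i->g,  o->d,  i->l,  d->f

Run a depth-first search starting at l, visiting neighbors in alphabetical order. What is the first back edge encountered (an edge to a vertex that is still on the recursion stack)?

i→l

DFS from l (visiting neighbors in alphabetical order); mark gray on enter, black on exit:
l gray
  d gray
    f gray
    f black
    j gray
      e gray
      e black
      k gray
        m gray
        m black
      k black
      j→m: m black — skip
    j black
    n gray
      g gray
        g→f: f black — skip
      g black
      h gray
        h→j: j black — skip
        h→m: m black — skip
      h black
      i gray
        i→f: f black — skip
        i→g: g black — skip
        i→j: j black — skip
        i→l: l is gray → back edge
First back edge: i → l.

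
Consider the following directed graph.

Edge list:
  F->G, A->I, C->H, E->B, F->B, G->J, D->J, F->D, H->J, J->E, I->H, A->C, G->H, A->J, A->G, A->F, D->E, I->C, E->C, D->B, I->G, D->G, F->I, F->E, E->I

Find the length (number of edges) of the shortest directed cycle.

For each vertex v, BFS finds the shortest path from v back to v.
The shortest such closed walk is J → E → I → G → J, length 4.

4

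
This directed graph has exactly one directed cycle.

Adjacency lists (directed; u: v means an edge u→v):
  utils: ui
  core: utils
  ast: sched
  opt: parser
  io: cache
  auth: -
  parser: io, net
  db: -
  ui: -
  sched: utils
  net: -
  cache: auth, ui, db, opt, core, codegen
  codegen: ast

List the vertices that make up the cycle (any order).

io, opt, cache, parser

DFS with gray/black marking from cache:
cache gray
  auth gray
  auth black
  ui gray
  ui black
  db gray
  db black
  opt gray
    parser gray
      io gray
        io→cache: cache is gray → back edge
Back edge closes the cycle cache → opt → parser → io → cache; its vertices are {io, opt, cache, parser}.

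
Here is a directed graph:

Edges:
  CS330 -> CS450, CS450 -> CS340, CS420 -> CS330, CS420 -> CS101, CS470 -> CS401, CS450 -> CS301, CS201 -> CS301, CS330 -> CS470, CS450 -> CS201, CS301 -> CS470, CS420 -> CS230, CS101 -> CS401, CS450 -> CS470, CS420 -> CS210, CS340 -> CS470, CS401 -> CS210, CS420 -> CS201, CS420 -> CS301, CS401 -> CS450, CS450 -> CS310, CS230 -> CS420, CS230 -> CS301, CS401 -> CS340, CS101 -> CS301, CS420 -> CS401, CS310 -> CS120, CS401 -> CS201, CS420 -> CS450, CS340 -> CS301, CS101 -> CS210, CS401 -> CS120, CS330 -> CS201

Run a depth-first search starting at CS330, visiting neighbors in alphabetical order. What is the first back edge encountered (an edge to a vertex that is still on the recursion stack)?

DFS from CS330 (visiting neighbors in alphabetical order); mark gray on enter, black on exit:
CS330 gray
  CS201 gray
    CS301 gray
      CS470 gray
        CS401 gray
          CS120 gray
          CS120 black
          CS401→CS201: CS201 is gray → back edge
First back edge: CS401 → CS201.

CS401→CS201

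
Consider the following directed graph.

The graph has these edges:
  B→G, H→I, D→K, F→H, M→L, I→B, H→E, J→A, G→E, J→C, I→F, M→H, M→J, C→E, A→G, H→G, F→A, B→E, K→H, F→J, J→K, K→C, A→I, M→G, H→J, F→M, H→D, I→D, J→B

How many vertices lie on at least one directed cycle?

A vertex is on a directed cycle iff it belongs to a strongly connected component of size ≥ 2 (or has a self-loop).
The vertices on cycles are {A, D, F, H, I, J, K, M} — 8 in total.

8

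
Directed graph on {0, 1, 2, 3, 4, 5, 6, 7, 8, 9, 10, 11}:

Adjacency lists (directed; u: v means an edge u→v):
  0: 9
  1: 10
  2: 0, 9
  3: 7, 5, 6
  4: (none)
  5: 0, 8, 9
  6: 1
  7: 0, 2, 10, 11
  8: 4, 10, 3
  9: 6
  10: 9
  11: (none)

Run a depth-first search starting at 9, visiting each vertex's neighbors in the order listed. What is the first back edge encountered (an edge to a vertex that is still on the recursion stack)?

10->9

DFS from 9 (visiting each vertex's neighbors in the order listed); mark gray on enter, black on exit:
9 gray
  6 gray
    1 gray
      10 gray
        10→9: 9 is gray → back edge
First back edge: 10 → 9.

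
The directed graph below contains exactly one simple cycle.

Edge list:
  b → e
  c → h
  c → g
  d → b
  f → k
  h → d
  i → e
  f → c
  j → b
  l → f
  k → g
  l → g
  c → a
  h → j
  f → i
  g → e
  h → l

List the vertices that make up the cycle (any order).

DFS with gray/black marking from c:
c gray
  h gray
    l gray
      g gray
        e gray
        e black
      g black
      f gray
        i gray
          i→e: e black — skip
        i black
        f→c: c is gray → back edge
Back edge closes the cycle c → h → l → f → c; its vertices are {c, f, h, l}.

c, f, h, l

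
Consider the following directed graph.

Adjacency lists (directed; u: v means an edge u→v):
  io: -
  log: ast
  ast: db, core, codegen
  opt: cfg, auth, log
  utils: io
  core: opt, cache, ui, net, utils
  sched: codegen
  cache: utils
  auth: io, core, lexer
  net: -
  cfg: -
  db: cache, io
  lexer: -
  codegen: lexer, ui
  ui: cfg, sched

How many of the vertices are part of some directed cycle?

8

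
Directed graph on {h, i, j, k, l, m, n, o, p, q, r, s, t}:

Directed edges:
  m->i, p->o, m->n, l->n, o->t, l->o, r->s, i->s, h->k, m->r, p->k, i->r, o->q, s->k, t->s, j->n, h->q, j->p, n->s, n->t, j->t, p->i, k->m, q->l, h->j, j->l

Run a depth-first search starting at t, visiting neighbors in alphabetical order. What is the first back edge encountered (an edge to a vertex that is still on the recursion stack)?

DFS from t (visiting neighbors in alphabetical order); mark gray on enter, black on exit:
t gray
  s gray
    k gray
      m gray
        i gray
          r gray
            r→s: s is gray → back edge
First back edge: r → s.

r->s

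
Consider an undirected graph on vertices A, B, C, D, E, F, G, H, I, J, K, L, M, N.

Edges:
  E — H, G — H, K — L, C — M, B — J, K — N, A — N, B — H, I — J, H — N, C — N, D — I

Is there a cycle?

DFS, tracking each vertex's parent; an edge to a visited non-parent vertex closes a cycle.
Start from E:
visit E (parent –)
  visit H (parent E)
    H–E: parent, skip
    visit G (parent H)
      G–H: parent, skip
    visit B (parent H)
      B–H: parent, skip
      visit J (parent B)
        J–B: parent, skip
        visit I (parent J)
          I–J: parent, skip
          visit D (parent I)
            D–I: parent, skip
    visit N (parent H)
      visit K (parent N)
        K–N: parent, skip
        visit L (parent K)
          L–K: parent, skip
      N–H: parent, skip
      visit C (parent N)
        visit M (parent C)
          M–C: parent, skip
        C–N: parent, skip
      visit A (parent N)
        A–N: parent, skip
visit F (parent –)
No non-parent visited neighbor found — the graph is a forest.

No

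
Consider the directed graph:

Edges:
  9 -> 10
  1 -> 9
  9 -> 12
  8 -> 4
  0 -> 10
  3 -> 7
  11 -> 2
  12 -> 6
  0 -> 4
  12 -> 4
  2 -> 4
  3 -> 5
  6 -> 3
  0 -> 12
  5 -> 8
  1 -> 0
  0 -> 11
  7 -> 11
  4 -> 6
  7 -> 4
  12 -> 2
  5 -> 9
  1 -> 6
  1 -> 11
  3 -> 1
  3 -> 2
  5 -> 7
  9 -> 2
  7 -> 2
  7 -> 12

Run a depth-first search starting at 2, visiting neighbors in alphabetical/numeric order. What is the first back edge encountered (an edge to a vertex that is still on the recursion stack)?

0→4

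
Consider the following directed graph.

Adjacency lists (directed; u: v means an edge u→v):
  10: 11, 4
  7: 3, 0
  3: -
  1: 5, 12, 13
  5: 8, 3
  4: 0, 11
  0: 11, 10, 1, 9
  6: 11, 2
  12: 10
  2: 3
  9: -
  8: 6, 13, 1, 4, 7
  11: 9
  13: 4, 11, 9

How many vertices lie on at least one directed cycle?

A vertex is on a directed cycle iff it belongs to a strongly connected component of size ≥ 2 (or has a self-loop).
The vertices on cycles are {0, 1, 4, 5, 7, 8, 10, 12, 13} — 9 in total.

9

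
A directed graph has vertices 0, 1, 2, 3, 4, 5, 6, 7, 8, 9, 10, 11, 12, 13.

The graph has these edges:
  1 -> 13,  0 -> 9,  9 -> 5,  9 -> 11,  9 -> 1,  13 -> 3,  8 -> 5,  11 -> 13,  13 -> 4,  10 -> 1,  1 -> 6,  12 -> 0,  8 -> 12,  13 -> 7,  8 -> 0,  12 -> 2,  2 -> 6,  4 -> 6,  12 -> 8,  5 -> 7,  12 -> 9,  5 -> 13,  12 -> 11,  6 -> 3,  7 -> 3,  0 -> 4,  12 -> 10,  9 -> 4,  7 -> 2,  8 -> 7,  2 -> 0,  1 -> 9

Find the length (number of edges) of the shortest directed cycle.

For each vertex v, BFS finds the shortest path from v back to v.
The shortest such closed walk is 12 → 8 → 12, length 2.

2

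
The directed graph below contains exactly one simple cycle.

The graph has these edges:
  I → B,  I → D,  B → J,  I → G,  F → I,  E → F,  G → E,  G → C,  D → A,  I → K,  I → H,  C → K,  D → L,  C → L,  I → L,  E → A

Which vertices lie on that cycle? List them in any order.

DFS with gray/black marking from I:
I gray
  H gray
  H black
  D gray
    L gray
    L black
    A gray
    A black
  D black
  G gray
    E gray
      E→A: A black — skip
      F gray
        F→I: I is gray → back edge
Back edge closes the cycle I → G → E → F → I; its vertices are {E, F, G, I}.

E, F, G, I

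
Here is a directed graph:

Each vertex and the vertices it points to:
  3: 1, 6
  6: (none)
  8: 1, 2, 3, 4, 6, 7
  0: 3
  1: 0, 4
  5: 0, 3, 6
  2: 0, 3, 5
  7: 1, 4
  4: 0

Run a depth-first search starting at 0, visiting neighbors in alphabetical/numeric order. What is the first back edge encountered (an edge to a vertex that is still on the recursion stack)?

1→0

DFS from 0 (visiting neighbors in alphabetical/numeric order); mark gray on enter, black on exit:
0 gray
  3 gray
    1 gray
      1→0: 0 is gray → back edge
First back edge: 1 → 0.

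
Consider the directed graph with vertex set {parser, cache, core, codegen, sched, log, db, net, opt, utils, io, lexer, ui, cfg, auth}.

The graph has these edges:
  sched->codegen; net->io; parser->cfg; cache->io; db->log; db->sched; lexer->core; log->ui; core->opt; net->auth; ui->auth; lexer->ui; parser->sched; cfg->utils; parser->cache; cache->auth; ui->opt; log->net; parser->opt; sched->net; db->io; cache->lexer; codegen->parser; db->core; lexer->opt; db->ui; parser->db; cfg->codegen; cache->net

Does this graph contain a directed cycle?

Yes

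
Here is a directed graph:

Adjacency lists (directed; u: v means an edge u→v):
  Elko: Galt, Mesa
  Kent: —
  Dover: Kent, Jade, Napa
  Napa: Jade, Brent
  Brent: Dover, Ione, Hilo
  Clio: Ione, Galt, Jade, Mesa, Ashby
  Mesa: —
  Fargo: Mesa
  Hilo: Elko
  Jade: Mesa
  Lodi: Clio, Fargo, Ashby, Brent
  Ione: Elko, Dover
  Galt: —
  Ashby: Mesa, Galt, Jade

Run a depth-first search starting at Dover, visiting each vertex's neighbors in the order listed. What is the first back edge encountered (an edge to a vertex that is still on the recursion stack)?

Brent→Dover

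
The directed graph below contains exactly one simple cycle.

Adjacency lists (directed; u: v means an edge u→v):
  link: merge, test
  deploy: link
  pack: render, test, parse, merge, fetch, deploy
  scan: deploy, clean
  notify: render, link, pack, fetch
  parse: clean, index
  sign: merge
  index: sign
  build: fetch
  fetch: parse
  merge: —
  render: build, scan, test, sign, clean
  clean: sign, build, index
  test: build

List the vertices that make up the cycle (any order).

DFS with gray/black marking from parse:
parse gray
  clean gray
    sign gray
      merge gray
      merge black
    sign black
    build gray
      fetch gray
        fetch→parse: parse is gray → back edge
Back edge closes the cycle parse → clean → build → fetch → parse; its vertices are {build, clean, fetch, parse}.

build, clean, fetch, parse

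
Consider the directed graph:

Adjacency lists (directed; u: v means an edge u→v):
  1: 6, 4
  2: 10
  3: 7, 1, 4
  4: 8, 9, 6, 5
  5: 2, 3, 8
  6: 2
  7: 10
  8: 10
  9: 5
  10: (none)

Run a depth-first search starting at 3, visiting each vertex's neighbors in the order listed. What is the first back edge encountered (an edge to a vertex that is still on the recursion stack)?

5→3

DFS from 3 (visiting each vertex's neighbors in the order listed); mark gray on enter, black on exit:
3 gray
  7 gray
    10 gray
    10 black
  7 black
  1 gray
    6 gray
      2 gray
        2→10: 10 black — skip
      2 black
    6 black
    4 gray
      8 gray
        8→10: 10 black — skip
      8 black
      9 gray
        5 gray
          5→2: 2 black — skip
          5→3: 3 is gray → back edge
First back edge: 5 → 3.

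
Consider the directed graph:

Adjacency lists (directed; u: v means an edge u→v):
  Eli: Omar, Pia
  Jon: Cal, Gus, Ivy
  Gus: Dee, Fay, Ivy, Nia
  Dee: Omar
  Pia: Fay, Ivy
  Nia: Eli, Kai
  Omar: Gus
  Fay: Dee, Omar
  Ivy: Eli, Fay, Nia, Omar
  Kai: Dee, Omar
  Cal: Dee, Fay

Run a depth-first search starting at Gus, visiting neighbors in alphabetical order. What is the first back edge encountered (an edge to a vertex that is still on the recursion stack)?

DFS from Gus (visiting neighbors in alphabetical order); mark gray on enter, black on exit:
Gus gray
  Dee gray
    Omar gray
      Omar→Gus: Gus is gray → back edge
First back edge: Omar → Gus.

Omar->Gus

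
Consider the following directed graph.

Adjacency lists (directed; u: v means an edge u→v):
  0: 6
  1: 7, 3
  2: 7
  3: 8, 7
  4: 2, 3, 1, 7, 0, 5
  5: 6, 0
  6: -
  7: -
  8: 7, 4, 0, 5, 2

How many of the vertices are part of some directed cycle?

A vertex is on a directed cycle iff it belongs to a strongly connected component of size ≥ 2 (or has a self-loop).
The vertices on cycles are {1, 3, 4, 8} — 4 in total.

4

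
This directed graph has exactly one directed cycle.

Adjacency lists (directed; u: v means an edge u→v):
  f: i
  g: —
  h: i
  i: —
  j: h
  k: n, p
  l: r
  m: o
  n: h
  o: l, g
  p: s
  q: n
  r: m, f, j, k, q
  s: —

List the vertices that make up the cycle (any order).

DFS with gray/black marking from l:
l gray
  r gray
    m gray
      o gray
        o→l: l is gray → back edge
Back edge closes the cycle l → r → m → o → l; its vertices are {l, m, o, r}.

l, m, o, r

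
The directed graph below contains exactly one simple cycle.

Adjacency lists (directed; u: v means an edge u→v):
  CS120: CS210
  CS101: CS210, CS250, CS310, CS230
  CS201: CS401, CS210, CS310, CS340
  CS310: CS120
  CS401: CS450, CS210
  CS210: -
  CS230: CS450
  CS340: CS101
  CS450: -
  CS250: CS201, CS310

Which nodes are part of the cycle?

DFS with gray/black marking from CS101:
CS101 gray
  CS210 gray
  CS210 black
  CS250 gray
    CS201 gray
      CS401 gray
        CS450 gray
        CS450 black
        CS401→CS210: CS210 black — skip
      CS401 black
      CS201→CS210: CS210 black — skip
      CS310 gray
        CS120 gray
          CS120→CS210: CS210 black — skip
        CS120 black
      CS310 black
      CS340 gray
        CS340→CS101: CS101 is gray → back edge
Back edge closes the cycle CS101 → CS250 → CS201 → CS340 → CS101; its vertices are {CS101, CS201, CS250, CS340}.

CS101, CS201, CS250, CS340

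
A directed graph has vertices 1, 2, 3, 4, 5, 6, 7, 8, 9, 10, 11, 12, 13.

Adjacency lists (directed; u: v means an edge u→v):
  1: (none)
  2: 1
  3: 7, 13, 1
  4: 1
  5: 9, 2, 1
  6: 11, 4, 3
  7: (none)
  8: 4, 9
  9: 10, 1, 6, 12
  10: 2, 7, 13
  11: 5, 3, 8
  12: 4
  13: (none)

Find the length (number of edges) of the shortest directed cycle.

For each vertex v, BFS finds the shortest path from v back to v.
The shortest such closed walk is 9 → 6 → 11 → 5 → 9, length 4.

4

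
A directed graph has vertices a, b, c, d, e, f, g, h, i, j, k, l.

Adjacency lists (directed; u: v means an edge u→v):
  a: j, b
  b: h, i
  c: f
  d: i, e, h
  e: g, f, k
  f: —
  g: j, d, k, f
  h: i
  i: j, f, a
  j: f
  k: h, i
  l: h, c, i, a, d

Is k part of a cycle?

No

k lies on a cycle iff there is a path from k back to itself.
Exploring from k, it never reaches itself; equivalently, its strongly connected component is a singleton.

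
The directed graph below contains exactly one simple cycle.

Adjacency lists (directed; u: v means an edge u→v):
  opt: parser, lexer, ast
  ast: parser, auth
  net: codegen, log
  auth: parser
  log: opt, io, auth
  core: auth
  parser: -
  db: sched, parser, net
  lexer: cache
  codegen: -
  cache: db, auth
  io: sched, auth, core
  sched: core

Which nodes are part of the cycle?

db, log, net, opt, cache, lexer

DFS with gray/black marking from log:
log gray
  opt gray
    parser gray
    parser black
    lexer gray
      cache gray
        db gray
          sched gray
            core gray
              auth gray
                auth→parser: parser black — skip
              auth black
            core black
          sched black
          db→parser: parser black — skip
          net gray
            codegen gray
            codegen black
            net→log: log is gray → back edge
Back edge closes the cycle log → opt → lexer → cache → db → net → log; its vertices are {db, log, net, opt, cache, lexer}.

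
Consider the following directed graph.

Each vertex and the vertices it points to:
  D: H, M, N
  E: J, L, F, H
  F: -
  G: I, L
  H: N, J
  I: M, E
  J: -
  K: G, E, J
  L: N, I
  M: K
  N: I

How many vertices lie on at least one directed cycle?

8

A vertex is on a directed cycle iff it belongs to a strongly connected component of size ≥ 2 (or has a self-loop).
The vertices on cycles are {E, G, H, I, K, L, M, N} — 8 in total.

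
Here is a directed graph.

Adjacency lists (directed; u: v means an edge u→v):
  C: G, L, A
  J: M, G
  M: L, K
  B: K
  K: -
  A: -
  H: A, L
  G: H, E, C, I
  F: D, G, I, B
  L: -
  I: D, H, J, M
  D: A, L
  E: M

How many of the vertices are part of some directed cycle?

4

A vertex is on a directed cycle iff it belongs to a strongly connected component of size ≥ 2 (or has a self-loop).
The vertices on cycles are {C, G, I, J} — 4 in total.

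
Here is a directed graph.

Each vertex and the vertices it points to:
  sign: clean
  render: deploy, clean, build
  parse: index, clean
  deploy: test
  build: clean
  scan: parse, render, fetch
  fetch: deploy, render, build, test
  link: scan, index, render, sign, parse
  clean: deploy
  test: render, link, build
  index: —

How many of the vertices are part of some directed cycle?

A vertex is on a directed cycle iff it belongs to a strongly connected component of size ≥ 2 (or has a self-loop).
The vertices on cycles are {link, scan, sign, test, build, clean, fetch, parse, deploy, render} — 10 in total.

10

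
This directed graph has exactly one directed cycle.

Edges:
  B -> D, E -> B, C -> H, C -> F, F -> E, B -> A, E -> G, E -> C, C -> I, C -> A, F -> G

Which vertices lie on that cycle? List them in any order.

DFS with gray/black marking from C:
C gray
  A gray
  A black
  H gray
  H black
  I gray
  I black
  F gray
    E gray
      B gray
        B→A: A black — skip
        D gray
        D black
      B black
      G gray
      G black
      E→C: C is gray → back edge
Back edge closes the cycle C → F → E → C; its vertices are {C, E, F}.

C, E, F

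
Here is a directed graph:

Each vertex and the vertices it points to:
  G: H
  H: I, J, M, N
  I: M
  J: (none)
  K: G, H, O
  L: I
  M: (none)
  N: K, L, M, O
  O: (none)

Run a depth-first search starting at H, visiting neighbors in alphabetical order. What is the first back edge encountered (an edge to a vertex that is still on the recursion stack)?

G->H

DFS from H (visiting neighbors in alphabetical order); mark gray on enter, black on exit:
H gray
  I gray
    M gray
    M black
  I black
  J gray
  J black
  H→M: M black — skip
  N gray
    K gray
      G gray
        G→H: H is gray → back edge
First back edge: G → H.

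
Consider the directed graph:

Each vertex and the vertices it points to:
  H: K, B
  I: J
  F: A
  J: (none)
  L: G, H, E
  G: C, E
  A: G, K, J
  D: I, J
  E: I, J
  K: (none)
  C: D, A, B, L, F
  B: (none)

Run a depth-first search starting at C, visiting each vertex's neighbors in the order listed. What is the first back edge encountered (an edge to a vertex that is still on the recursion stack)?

DFS from C (visiting each vertex's neighbors in the order listed); mark gray on enter, black on exit:
C gray
  D gray
    I gray
      J gray
      J black
    I black
    D→J: J black — skip
  D black
  A gray
    G gray
      G→C: C is gray → back edge
First back edge: G → C.

G→C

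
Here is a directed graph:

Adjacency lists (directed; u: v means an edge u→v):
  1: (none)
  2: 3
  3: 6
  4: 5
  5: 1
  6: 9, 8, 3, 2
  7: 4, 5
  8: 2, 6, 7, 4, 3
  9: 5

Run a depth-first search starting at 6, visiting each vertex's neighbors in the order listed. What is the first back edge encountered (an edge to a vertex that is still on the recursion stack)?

DFS from 6 (visiting each vertex's neighbors in the order listed); mark gray on enter, black on exit:
6 gray
  9 gray
    5 gray
      1 gray
      1 black
    5 black
  9 black
  8 gray
    2 gray
      3 gray
        3→6: 6 is gray → back edge
First back edge: 3 → 6.

3->6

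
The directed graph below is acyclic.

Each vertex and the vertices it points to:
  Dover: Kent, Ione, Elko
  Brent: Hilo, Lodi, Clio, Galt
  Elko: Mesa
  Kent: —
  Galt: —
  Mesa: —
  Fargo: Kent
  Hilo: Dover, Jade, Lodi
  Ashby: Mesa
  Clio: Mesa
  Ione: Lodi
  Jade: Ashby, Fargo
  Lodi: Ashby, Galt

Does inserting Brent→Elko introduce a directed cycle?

No

Adding Brent→Elko creates a cycle iff Elko can already reach Brent.
Explore from Elko: no path reaches Brent. The graph stays acyclic.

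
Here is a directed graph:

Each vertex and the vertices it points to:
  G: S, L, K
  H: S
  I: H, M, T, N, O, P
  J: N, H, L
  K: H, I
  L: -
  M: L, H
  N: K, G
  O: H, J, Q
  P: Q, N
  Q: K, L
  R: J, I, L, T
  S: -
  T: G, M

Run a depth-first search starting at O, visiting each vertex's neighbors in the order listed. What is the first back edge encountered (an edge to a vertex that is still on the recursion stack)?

G->K

DFS from O (visiting each vertex's neighbors in the order listed); mark gray on enter, black on exit:
O gray
  H gray
    S gray
    S black
  H black
  J gray
    N gray
      K gray
        K→H: H black — skip
        I gray
          I→H: H black — skip
          M gray
            L gray
            L black
            M→H: H black — skip
          M black
          T gray
            G gray
              G→S: S black — skip
              G→L: L black — skip
              G→K: K is gray → back edge
First back edge: G → K.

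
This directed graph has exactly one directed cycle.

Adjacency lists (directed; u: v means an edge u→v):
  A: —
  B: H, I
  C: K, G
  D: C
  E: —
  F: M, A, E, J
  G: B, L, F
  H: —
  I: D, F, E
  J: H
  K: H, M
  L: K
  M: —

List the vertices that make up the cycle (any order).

B, C, D, G, I

DFS with gray/black marking from C:
C gray
  K gray
    H gray
    H black
    M gray
    M black
  K black
  G gray
    B gray
      B→H: H black — skip
      I gray
        D gray
          D→C: C is gray → back edge
Back edge closes the cycle C → G → B → I → D → C; its vertices are {B, C, D, G, I}.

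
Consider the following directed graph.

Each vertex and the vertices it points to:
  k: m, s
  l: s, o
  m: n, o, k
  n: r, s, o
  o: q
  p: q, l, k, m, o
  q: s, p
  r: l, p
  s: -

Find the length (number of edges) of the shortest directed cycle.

2

For each vertex v, BFS finds the shortest path from v back to v.
The shortest such closed walk is p → q → p, length 2.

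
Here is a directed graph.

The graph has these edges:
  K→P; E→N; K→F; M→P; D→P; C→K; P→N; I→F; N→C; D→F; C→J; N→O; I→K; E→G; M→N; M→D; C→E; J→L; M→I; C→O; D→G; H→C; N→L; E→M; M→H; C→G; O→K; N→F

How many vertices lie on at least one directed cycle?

A vertex is on a directed cycle iff it belongs to a strongly connected component of size ≥ 2 (or has a self-loop).
The vertices on cycles are {C, D, E, H, I, K, M, N, O, P} — 10 in total.

10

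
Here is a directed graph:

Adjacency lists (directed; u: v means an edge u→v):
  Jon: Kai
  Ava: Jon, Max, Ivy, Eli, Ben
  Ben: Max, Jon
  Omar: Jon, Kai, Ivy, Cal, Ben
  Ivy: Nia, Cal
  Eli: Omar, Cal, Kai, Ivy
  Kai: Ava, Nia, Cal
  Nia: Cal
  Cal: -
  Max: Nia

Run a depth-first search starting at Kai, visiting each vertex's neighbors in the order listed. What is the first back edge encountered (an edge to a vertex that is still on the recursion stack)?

DFS from Kai (visiting each vertex's neighbors in the order listed); mark gray on enter, black on exit:
Kai gray
  Ava gray
    Jon gray
      Jon→Kai: Kai is gray → back edge
First back edge: Jon → Kai.

Jon->Kai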